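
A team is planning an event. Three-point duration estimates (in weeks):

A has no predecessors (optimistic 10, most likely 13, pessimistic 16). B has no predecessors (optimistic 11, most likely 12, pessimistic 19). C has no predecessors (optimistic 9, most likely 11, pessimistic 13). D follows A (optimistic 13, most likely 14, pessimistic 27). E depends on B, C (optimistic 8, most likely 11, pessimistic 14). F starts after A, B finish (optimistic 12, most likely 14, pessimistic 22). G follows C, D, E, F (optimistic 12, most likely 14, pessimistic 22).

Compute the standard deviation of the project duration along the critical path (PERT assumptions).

te_A = (10 + 4·13 + 16)/6 = 78/6 = 13; σ²_A = ((16−10)/6)² = 1.000
te_B = (11 + 4·12 + 19)/6 = 78/6 = 13; σ²_B = ((19−11)/6)² = 1.778
te_C = (9 + 4·11 + 13)/6 = 66/6 = 11; σ²_C = ((13−9)/6)² = 0.444
te_D = (13 + 4·14 + 27)/6 = 96/6 = 16; σ²_D = ((27−13)/6)² = 5.444
te_E = (8 + 4·11 + 14)/6 = 66/6 = 11; σ²_E = ((14−8)/6)² = 1.000
te_F = (12 + 4·14 + 22)/6 = 90/6 = 15; σ²_F = ((22−12)/6)² = 2.778
te_G = (12 + 4·14 + 22)/6 = 90/6 = 15; σ²_G = ((22−12)/6)² = 2.778

Forward pass:
ES_A = 0; EF_A = 13
ES_B = 0; EF_B = 13
ES_C = 0; EF_C = 11
ES_D = 13; EF_D = 13+16 = 29
ES_E = max(EF_B=13, EF_C=11) = 13; EF_E = 13+11 = 24
ES_F = max(EF_A=13, EF_B=13) = 13; EF_F = 13+15 = 28
ES_G = max(EF_C=11, EF_D=29, EF_E=24, EF_F=28) = 29; EF_G = 29+15 = 44
Expected project duration μ = 44 weeks. Critical path: A → D → G.

Variance along critical path = 1.000 + 5.444 + 2.778 = 9.222
σ = √9.222 = 3.037 weeks

3.04 weeks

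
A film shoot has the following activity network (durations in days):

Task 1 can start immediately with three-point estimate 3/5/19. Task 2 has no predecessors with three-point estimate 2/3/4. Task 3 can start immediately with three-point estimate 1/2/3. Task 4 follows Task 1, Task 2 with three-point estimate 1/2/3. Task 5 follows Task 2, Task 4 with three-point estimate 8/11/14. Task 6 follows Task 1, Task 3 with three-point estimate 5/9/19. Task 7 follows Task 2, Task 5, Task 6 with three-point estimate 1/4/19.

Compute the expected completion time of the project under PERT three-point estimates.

te_Task 1 = (3 + 4·5 + 19)/6 = 42/6 = 7
te_Task 2 = (2 + 4·3 + 4)/6 = 18/6 = 3
te_Task 3 = (1 + 4·2 + 3)/6 = 12/6 = 2
te_Task 4 = (1 + 4·2 + 3)/6 = 12/6 = 2
te_Task 5 = (8 + 4·11 + 14)/6 = 66/6 = 11
te_Task 6 = (5 + 4·9 + 19)/6 = 60/6 = 10
te_Task 7 = (1 + 4·4 + 19)/6 = 36/6 = 6

Forward pass:
ES_Task 1 = 0; EF_Task 1 = 7
ES_Task 2 = 0; EF_Task 2 = 3
ES_Task 3 = 0; EF_Task 3 = 2
ES_Task 4 = max(EF_Task 1=7, EF_Task 2=3) = 7; EF_Task 4 = 7+2 = 9
ES_Task 5 = max(EF_Task 2=3, EF_Task 4=9) = 9; EF_Task 5 = 9+11 = 20
ES_Task 6 = max(EF_Task 1=7, EF_Task 3=2) = 7; EF_Task 6 = 7+10 = 17
ES_Task 7 = max(EF_Task 2=3, EF_Task 5=20, EF_Task 6=17) = 20; EF_Task 7 = 20+6 = 26
Expected project duration μ = 26 days. Critical path: Task 1 → Task 4 → Task 5 → Task 7.

26 days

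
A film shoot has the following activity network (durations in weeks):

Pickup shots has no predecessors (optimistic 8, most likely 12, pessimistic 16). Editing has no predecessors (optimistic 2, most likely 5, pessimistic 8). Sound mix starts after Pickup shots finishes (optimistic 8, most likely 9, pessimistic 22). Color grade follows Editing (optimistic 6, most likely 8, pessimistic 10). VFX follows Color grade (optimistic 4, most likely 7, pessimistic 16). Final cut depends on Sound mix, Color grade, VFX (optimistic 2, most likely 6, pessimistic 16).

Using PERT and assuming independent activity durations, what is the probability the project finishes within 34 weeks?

te_Pickup shots = (8 + 4·12 + 16)/6 = 72/6 = 12; σ²_Pickup shots = ((16−8)/6)² = 1.778
te_Editing = (2 + 4·5 + 8)/6 = 30/6 = 5; σ²_Editing = ((8−2)/6)² = 1.000
te_Sound mix = (8 + 4·9 + 22)/6 = 66/6 = 11; σ²_Sound mix = ((22−8)/6)² = 5.444
te_Color grade = (6 + 4·8 + 10)/6 = 48/6 = 8; σ²_Color grade = ((10−6)/6)² = 0.444
te_VFX = (4 + 4·7 + 16)/6 = 48/6 = 8; σ²_VFX = ((16−4)/6)² = 4.000
te_Final cut = (2 + 4·6 + 16)/6 = 42/6 = 7; σ²_Final cut = ((16−2)/6)² = 5.444

Forward pass:
ES_Pickup shots = 0; EF_Pickup shots = 12
ES_Editing = 0; EF_Editing = 5
ES_Sound mix = 12; EF_Sound mix = 12+11 = 23
ES_Color grade = 5; EF_Color grade = 5+8 = 13
ES_VFX = 13; EF_VFX = 13+8 = 21
ES_Final cut = max(EF_Sound mix=23, EF_Color grade=13, EF_VFX=21) = 23; EF_Final cut = 23+7 = 30
Expected project duration μ = 30 weeks. Critical path: Pickup shots → Sound mix → Final cut.

Variance along critical path = 1.778 + 5.444 + 5.444 = 12.667; σ = √12.667 = 3.559 weeks.
Z = (34 − 30) / 3.559 = 1.124
P(T ≤ 34) = Φ(1.124) ≈ 0.869

0.869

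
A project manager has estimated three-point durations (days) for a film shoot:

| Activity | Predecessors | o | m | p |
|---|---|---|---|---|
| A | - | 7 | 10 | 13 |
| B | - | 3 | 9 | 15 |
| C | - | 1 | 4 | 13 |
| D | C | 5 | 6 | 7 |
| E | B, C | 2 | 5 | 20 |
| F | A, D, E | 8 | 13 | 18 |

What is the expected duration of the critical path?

te_A = (7 + 4·10 + 13)/6 = 60/6 = 10
te_B = (3 + 4·9 + 15)/6 = 54/6 = 9
te_C = (1 + 4·4 + 13)/6 = 30/6 = 5
te_D = (5 + 4·6 + 7)/6 = 36/6 = 6
te_E = (2 + 4·5 + 20)/6 = 42/6 = 7
te_F = (8 + 4·13 + 18)/6 = 78/6 = 13

Forward pass:
ES_A = 0; EF_A = 10
ES_B = 0; EF_B = 9
ES_C = 0; EF_C = 5
ES_D = 5; EF_D = 5+6 = 11
ES_E = max(EF_B=9, EF_C=5) = 9; EF_E = 9+7 = 16
ES_F = max(EF_A=10, EF_D=11, EF_E=16) = 16; EF_F = 16+13 = 29
Expected project duration μ = 29 days. Critical path: B → E → F.

29 days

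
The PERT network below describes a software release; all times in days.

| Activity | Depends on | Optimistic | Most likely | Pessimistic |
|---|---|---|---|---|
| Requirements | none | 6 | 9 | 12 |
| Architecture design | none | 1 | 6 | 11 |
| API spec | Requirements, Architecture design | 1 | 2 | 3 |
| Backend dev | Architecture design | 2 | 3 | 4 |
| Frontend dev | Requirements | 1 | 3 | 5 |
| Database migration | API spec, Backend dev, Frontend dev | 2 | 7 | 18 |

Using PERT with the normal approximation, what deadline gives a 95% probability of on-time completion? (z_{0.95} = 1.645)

te_Requirements = (6 + 4·9 + 12)/6 = 54/6 = 9; σ²_Requirements = ((12−6)/6)² = 1.000
te_Architecture design = (1 + 4·6 + 11)/6 = 36/6 = 6; σ²_Architecture design = ((11−1)/6)² = 2.778
te_API spec = (1 + 4·2 + 3)/6 = 12/6 = 2; σ²_API spec = ((3−1)/6)² = 0.111
te_Backend dev = (2 + 4·3 + 4)/6 = 18/6 = 3; σ²_Backend dev = ((4−2)/6)² = 0.111
te_Frontend dev = (1 + 4·3 + 5)/6 = 18/6 = 3; σ²_Frontend dev = ((5−1)/6)² = 0.444
te_Database migration = (2 + 4·7 + 18)/6 = 48/6 = 8; σ²_Database migration = ((18−2)/6)² = 7.111

Forward pass:
ES_Requirements = 0; EF_Requirements = 9
ES_Architecture design = 0; EF_Architecture design = 6
ES_API spec = max(EF_Requirements=9, EF_Architecture design=6) = 9; EF_API spec = 9+2 = 11
ES_Backend dev = 6; EF_Backend dev = 6+3 = 9
ES_Frontend dev = 9; EF_Frontend dev = 9+3 = 12
ES_Database migration = max(EF_API spec=11, EF_Backend dev=9, EF_Frontend dev=12) = 12; EF_Database migration = 12+8 = 20
Expected project duration μ = 20 days. Critical path: Requirements → Frontend dev → Database migration.

Variance along critical path = 1.000 + 0.444 + 7.111 = 8.556; σ = 2.925 days.
D = μ + z·σ = 20 + 1.645·2.925 = 24.8 days

24.8 days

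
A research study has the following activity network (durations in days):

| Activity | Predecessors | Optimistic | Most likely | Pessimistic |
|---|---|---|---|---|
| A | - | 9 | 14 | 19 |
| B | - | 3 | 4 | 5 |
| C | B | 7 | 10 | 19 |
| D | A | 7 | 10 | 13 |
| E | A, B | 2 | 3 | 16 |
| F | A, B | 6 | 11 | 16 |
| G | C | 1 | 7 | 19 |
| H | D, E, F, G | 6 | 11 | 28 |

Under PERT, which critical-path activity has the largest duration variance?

te_A = (9 + 4·14 + 19)/6 = 84/6 = 14; σ²_A = ((19−9)/6)² = 2.778
te_B = (3 + 4·4 + 5)/6 = 24/6 = 4; σ²_B = ((5−3)/6)² = 0.111
te_C = (7 + 4·10 + 19)/6 = 66/6 = 11; σ²_C = ((19−7)/6)² = 4.000
te_D = (7 + 4·10 + 13)/6 = 60/6 = 10; σ²_D = ((13−7)/6)² = 1.000
te_E = (2 + 4·3 + 16)/6 = 30/6 = 5; σ²_E = ((16−2)/6)² = 5.444
te_F = (6 + 4·11 + 16)/6 = 66/6 = 11; σ²_F = ((16−6)/6)² = 2.778
te_G = (1 + 4·7 + 19)/6 = 48/6 = 8; σ²_G = ((19−1)/6)² = 9.000
te_H = (6 + 4·11 + 28)/6 = 78/6 = 13; σ²_H = ((28−6)/6)² = 13.444

Forward pass:
ES_A = 0; EF_A = 14
ES_B = 0; EF_B = 4
ES_C = 4; EF_C = 4+11 = 15
ES_D = 14; EF_D = 14+10 = 24
ES_E = max(EF_A=14, EF_B=4) = 14; EF_E = 14+5 = 19
ES_F = max(EF_A=14, EF_B=4) = 14; EF_F = 14+11 = 25
ES_G = 15; EF_G = 15+8 = 23
ES_H = max(EF_D=24, EF_E=19, EF_F=25, EF_G=23) = 25; EF_H = 25+13 = 38
Expected project duration μ = 38 days. Critical path: A → F → H.

Variances on critical path: σ²_A=2.778, σ²_F=2.778, σ²_H=13.444.
Largest is σ²_H = 13.444.

H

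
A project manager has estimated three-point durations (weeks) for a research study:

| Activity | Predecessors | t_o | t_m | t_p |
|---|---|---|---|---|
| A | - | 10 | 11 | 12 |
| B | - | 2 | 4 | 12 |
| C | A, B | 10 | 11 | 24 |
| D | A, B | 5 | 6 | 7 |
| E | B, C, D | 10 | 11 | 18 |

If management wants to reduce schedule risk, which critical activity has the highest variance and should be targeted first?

C

te_A = (10 + 4·11 + 12)/6 = 66/6 = 11; σ²_A = ((12−10)/6)² = 0.111
te_B = (2 + 4·4 + 12)/6 = 30/6 = 5; σ²_B = ((12−2)/6)² = 2.778
te_C = (10 + 4·11 + 24)/6 = 78/6 = 13; σ²_C = ((24−10)/6)² = 5.444
te_D = (5 + 4·6 + 7)/6 = 36/6 = 6; σ²_D = ((7−5)/6)² = 0.111
te_E = (10 + 4·11 + 18)/6 = 72/6 = 12; σ²_E = ((18−10)/6)² = 1.778

Forward pass:
ES_A = 0; EF_A = 11
ES_B = 0; EF_B = 5
ES_C = max(EF_A=11, EF_B=5) = 11; EF_C = 11+13 = 24
ES_D = max(EF_A=11, EF_B=5) = 11; EF_D = 11+6 = 17
ES_E = max(EF_B=5, EF_C=24, EF_D=17) = 24; EF_E = 24+12 = 36
Expected project duration μ = 36 weeks. Critical path: A → C → E.

Variances on critical path: σ²_A=0.111, σ²_C=5.444, σ²_E=1.778.
Largest is σ²_C = 5.444.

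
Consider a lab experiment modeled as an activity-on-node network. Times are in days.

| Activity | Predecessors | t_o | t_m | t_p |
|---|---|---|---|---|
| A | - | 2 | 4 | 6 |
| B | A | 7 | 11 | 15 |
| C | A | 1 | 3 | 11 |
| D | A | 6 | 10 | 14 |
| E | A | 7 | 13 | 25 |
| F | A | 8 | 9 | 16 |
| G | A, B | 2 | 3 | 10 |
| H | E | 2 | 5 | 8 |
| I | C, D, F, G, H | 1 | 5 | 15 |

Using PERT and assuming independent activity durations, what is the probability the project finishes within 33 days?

0.842

te_A = (2 + 4·4 + 6)/6 = 24/6 = 4; σ²_A = ((6−2)/6)² = 0.444
te_B = (7 + 4·11 + 15)/6 = 66/6 = 11; σ²_B = ((15−7)/6)² = 1.778
te_C = (1 + 4·3 + 11)/6 = 24/6 = 4; σ²_C = ((11−1)/6)² = 2.778
te_D = (6 + 4·10 + 14)/6 = 60/6 = 10; σ²_D = ((14−6)/6)² = 1.778
te_E = (7 + 4·13 + 25)/6 = 84/6 = 14; σ²_E = ((25−7)/6)² = 9.000
te_F = (8 + 4·9 + 16)/6 = 60/6 = 10; σ²_F = ((16−8)/6)² = 1.778
te_G = (2 + 4·3 + 10)/6 = 24/6 = 4; σ²_G = ((10−2)/6)² = 1.778
te_H = (2 + 4·5 + 8)/6 = 30/6 = 5; σ²_H = ((8−2)/6)² = 1.000
te_I = (1 + 4·5 + 15)/6 = 36/6 = 6; σ²_I = ((15−1)/6)² = 5.444

Forward pass:
ES_A = 0; EF_A = 4
ES_B = 4; EF_B = 4+11 = 15
ES_C = 4; EF_C = 4+4 = 8
ES_D = 4; EF_D = 4+10 = 14
ES_E = 4; EF_E = 4+14 = 18
ES_F = 4; EF_F = 4+10 = 14
ES_G = max(EF_A=4, EF_B=15) = 15; EF_G = 15+4 = 19
ES_H = 18; EF_H = 18+5 = 23
ES_I = max(EF_C=8, EF_D=14, EF_F=14, EF_G=19, EF_H=23) = 23; EF_I = 23+6 = 29
Expected project duration μ = 29 days. Critical path: A → E → H → I.

Variance along critical path = 0.444 + 9.000 + 1.000 + 5.444 = 15.889; σ = √15.889 = 3.986 days.
Z = (33 − 29) / 3.986 = 1.003
P(T ≤ 33) = Φ(1.003) ≈ 0.842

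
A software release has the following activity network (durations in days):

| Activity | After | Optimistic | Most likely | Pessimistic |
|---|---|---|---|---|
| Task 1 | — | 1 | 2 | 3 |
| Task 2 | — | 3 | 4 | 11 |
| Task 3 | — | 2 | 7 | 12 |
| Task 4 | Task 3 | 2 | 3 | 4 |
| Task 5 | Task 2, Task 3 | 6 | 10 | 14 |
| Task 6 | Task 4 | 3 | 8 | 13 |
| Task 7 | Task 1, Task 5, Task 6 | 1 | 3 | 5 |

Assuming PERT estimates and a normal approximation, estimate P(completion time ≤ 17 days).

0.053

te_Task 1 = (1 + 4·2 + 3)/6 = 12/6 = 2; σ²_Task 1 = ((3−1)/6)² = 0.111
te_Task 2 = (3 + 4·4 + 11)/6 = 30/6 = 5; σ²_Task 2 = ((11−3)/6)² = 1.778
te_Task 3 = (2 + 4·7 + 12)/6 = 42/6 = 7; σ²_Task 3 = ((12−2)/6)² = 2.778
te_Task 4 = (2 + 4·3 + 4)/6 = 18/6 = 3; σ²_Task 4 = ((4−2)/6)² = 0.111
te_Task 5 = (6 + 4·10 + 14)/6 = 60/6 = 10; σ²_Task 5 = ((14−6)/6)² = 1.778
te_Task 6 = (3 + 4·8 + 13)/6 = 48/6 = 8; σ²_Task 6 = ((13−3)/6)² = 2.778
te_Task 7 = (1 + 4·3 + 5)/6 = 18/6 = 3; σ²_Task 7 = ((5−1)/6)² = 0.444

Forward pass:
ES_Task 1 = 0; EF_Task 1 = 2
ES_Task 2 = 0; EF_Task 2 = 5
ES_Task 3 = 0; EF_Task 3 = 7
ES_Task 4 = 7; EF_Task 4 = 7+3 = 10
ES_Task 5 = max(EF_Task 2=5, EF_Task 3=7) = 7; EF_Task 5 = 7+10 = 17
ES_Task 6 = 10; EF_Task 6 = 10+8 = 18
ES_Task 7 = max(EF_Task 1=2, EF_Task 5=17, EF_Task 6=18) = 18; EF_Task 7 = 18+3 = 21
Expected project duration μ = 21 days. Critical path: Task 3 → Task 4 → Task 6 → Task 7.

Variance along critical path = 2.778 + 0.111 + 2.778 + 0.444 = 6.111; σ = √6.111 = 2.472 days.
Z = (17 − 21) / 2.472 = -1.618
P(T ≤ 17) = Φ(-1.618) ≈ 0.053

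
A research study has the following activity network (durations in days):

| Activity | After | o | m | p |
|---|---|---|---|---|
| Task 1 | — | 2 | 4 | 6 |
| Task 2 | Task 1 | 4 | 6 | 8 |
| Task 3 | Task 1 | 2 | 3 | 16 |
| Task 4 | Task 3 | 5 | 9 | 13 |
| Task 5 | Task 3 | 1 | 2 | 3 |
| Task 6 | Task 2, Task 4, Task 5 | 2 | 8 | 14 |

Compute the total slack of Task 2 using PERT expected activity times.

8 days

te_Task 1 = (2 + 4·4 + 6)/6 = 24/6 = 4
te_Task 2 = (4 + 4·6 + 8)/6 = 36/6 = 6
te_Task 3 = (2 + 4·3 + 16)/6 = 30/6 = 5
te_Task 4 = (5 + 4·9 + 13)/6 = 54/6 = 9
te_Task 5 = (1 + 4·2 + 3)/6 = 12/6 = 2
te_Task 6 = (2 + 4·8 + 14)/6 = 48/6 = 8

Forward pass:
ES_Task 1 = 0; EF_Task 1 = 4
ES_Task 2 = 4; EF_Task 2 = 4+6 = 10
ES_Task 3 = 4; EF_Task 3 = 4+5 = 9
ES_Task 4 = 9; EF_Task 4 = 9+9 = 18
ES_Task 5 = 9; EF_Task 5 = 9+2 = 11
ES_Task 6 = max(EF_Task 2=10, EF_Task 4=18, EF_Task 5=11) = 18; EF_Task 6 = 18+8 = 26
Expected project duration μ = 26 days. Critical path: Task 1 → Task 3 → Task 4 → Task 6.

Backward pass:
LF_Task 6 = 26; LS_Task 6 = 26−8 = 18
LF_Task 5 = LS_Task 6 = 18; LS_Task 5 = 18−2 = 16
LF_Task 4 = LS_Task 6 = 18; LS_Task 4 = 18−9 = 9
LF_Task 3 = min(LS_Task 4=9, LS_Task 5=16) = 9; LS_Task 3 = 9−5 = 4
LF_Task 2 = LS_Task 6 = 18; LS_Task 2 = 18−6 = 12
LF_Task 1 = min(LS_Task 2=12, LS_Task 3=4) = 4; LS_Task 1 = 4−4 = 0
Slack_Task 2 = LS_Task 2 − ES_Task 2 = 12 − 4 = 8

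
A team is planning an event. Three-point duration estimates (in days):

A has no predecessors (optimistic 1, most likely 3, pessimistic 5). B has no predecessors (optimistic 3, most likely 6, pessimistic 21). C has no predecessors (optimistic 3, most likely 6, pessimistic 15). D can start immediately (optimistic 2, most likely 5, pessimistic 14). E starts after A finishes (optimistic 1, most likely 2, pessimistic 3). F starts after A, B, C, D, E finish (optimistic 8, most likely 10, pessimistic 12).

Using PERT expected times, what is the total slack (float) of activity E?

te_A = (1 + 4·3 + 5)/6 = 18/6 = 3
te_B = (3 + 4·6 + 21)/6 = 48/6 = 8
te_C = (3 + 4·6 + 15)/6 = 42/6 = 7
te_D = (2 + 4·5 + 14)/6 = 36/6 = 6
te_E = (1 + 4·2 + 3)/6 = 12/6 = 2
te_F = (8 + 4·10 + 12)/6 = 60/6 = 10

Forward pass:
ES_A = 0; EF_A = 3
ES_B = 0; EF_B = 8
ES_C = 0; EF_C = 7
ES_D = 0; EF_D = 6
ES_E = 3; EF_E = 3+2 = 5
ES_F = max(EF_A=3, EF_B=8, EF_C=7, EF_D=6, EF_E=5) = 8; EF_F = 8+10 = 18
Expected project duration μ = 18 days. Critical path: B → F.

Backward pass:
LF_F = 18; LS_F = 18−10 = 8
LF_E = LS_F = 8; LS_E = 8−2 = 6
LF_D = LS_F = 8; LS_D = 8−6 = 2
LF_C = LS_F = 8; LS_C = 8−7 = 1
LF_B = LS_F = 8; LS_B = 8−8 = 0
LF_A = min(LS_E=6, LS_F=8) = 6; LS_A = 6−3 = 3
Slack_E = LS_E − ES_E = 6 − 3 = 3

3 days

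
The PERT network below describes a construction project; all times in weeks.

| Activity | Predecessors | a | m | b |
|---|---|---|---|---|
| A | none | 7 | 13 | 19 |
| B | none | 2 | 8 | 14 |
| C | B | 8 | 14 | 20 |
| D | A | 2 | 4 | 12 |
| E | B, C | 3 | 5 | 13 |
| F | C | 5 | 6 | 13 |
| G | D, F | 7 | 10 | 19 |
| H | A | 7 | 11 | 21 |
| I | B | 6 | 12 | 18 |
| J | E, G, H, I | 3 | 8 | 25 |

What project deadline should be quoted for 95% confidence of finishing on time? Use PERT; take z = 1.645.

te_A = (7 + 4·13 + 19)/6 = 78/6 = 13; σ²_A = ((19−7)/6)² = 4.000
te_B = (2 + 4·8 + 14)/6 = 48/6 = 8; σ²_B = ((14−2)/6)² = 4.000
te_C = (8 + 4·14 + 20)/6 = 84/6 = 14; σ²_C = ((20−8)/6)² = 4.000
te_D = (2 + 4·4 + 12)/6 = 30/6 = 5; σ²_D = ((12−2)/6)² = 2.778
te_E = (3 + 4·5 + 13)/6 = 36/6 = 6; σ²_E = ((13−3)/6)² = 2.778
te_F = (5 + 4·6 + 13)/6 = 42/6 = 7; σ²_F = ((13−5)/6)² = 1.778
te_G = (7 + 4·10 + 19)/6 = 66/6 = 11; σ²_G = ((19−7)/6)² = 4.000
te_H = (7 + 4·11 + 21)/6 = 72/6 = 12; σ²_H = ((21−7)/6)² = 5.444
te_I = (6 + 4·12 + 18)/6 = 72/6 = 12; σ²_I = ((18−6)/6)² = 4.000
te_J = (3 + 4·8 + 25)/6 = 60/6 = 10; σ²_J = ((25−3)/6)² = 13.444

Forward pass:
ES_A = 0; EF_A = 13
ES_B = 0; EF_B = 8
ES_C = 8; EF_C = 8+14 = 22
ES_D = 13; EF_D = 13+5 = 18
ES_E = max(EF_B=8, EF_C=22) = 22; EF_E = 22+6 = 28
ES_F = 22; EF_F = 22+7 = 29
ES_G = max(EF_D=18, EF_F=29) = 29; EF_G = 29+11 = 40
ES_H = 13; EF_H = 13+12 = 25
ES_I = 8; EF_I = 8+12 = 20
ES_J = max(EF_E=28, EF_G=40, EF_H=25, EF_I=20) = 40; EF_J = 40+10 = 50
Expected project duration μ = 50 weeks. Critical path: B → C → F → G → J.

Variance along critical path = 4.000 + 4.000 + 1.778 + 4.000 + 13.444 = 27.222; σ = 5.217 weeks.
D = μ + z·σ = 50 + 1.645·5.217 = 58.6 weeks

58.6 weeks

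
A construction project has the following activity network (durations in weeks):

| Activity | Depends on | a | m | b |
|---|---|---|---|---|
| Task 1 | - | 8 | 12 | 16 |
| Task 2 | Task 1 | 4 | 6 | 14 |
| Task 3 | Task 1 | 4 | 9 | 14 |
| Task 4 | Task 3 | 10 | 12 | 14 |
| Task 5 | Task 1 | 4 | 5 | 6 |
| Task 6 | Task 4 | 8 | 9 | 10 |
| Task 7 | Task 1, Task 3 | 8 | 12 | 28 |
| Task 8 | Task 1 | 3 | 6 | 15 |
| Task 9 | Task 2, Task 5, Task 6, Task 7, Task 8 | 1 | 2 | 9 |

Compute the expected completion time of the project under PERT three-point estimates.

te_Task 1 = (8 + 4·12 + 16)/6 = 72/6 = 12
te_Task 2 = (4 + 4·6 + 14)/6 = 42/6 = 7
te_Task 3 = (4 + 4·9 + 14)/6 = 54/6 = 9
te_Task 4 = (10 + 4·12 + 14)/6 = 72/6 = 12
te_Task 5 = (4 + 4·5 + 6)/6 = 30/6 = 5
te_Task 6 = (8 + 4·9 + 10)/6 = 54/6 = 9
te_Task 7 = (8 + 4·12 + 28)/6 = 84/6 = 14
te_Task 8 = (3 + 4·6 + 15)/6 = 42/6 = 7
te_Task 9 = (1 + 4·2 + 9)/6 = 18/6 = 3

Forward pass:
ES_Task 1 = 0; EF_Task 1 = 12
ES_Task 2 = 12; EF_Task 2 = 12+7 = 19
ES_Task 3 = 12; EF_Task 3 = 12+9 = 21
ES_Task 4 = 21; EF_Task 4 = 21+12 = 33
ES_Task 5 = 12; EF_Task 5 = 12+5 = 17
ES_Task 6 = 33; EF_Task 6 = 33+9 = 42
ES_Task 7 = max(EF_Task 1=12, EF_Task 3=21) = 21; EF_Task 7 = 21+14 = 35
ES_Task 8 = 12; EF_Task 8 = 12+7 = 19
ES_Task 9 = max(EF_Task 2=19, EF_Task 5=17, EF_Task 6=42, EF_Task 7=35, EF_Task 8=19) = 42; EF_Task 9 = 42+3 = 45
Expected project duration μ = 45 weeks. Critical path: Task 1 → Task 3 → Task 4 → Task 6 → Task 9.

45 weeks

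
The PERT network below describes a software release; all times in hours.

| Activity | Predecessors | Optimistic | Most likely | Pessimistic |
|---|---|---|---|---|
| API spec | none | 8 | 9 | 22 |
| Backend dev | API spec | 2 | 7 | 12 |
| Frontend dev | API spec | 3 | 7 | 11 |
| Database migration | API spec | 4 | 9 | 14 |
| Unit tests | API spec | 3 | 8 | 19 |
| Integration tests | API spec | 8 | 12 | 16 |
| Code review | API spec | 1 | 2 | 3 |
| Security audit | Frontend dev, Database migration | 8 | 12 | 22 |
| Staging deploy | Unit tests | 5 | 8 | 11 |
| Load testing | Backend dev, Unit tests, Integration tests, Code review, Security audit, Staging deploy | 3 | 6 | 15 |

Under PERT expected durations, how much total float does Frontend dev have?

te_API spec = (8 + 4·9 + 22)/6 = 66/6 = 11
te_Backend dev = (2 + 4·7 + 12)/6 = 42/6 = 7
te_Frontend dev = (3 + 4·7 + 11)/6 = 42/6 = 7
te_Database migration = (4 + 4·9 + 14)/6 = 54/6 = 9
te_Unit tests = (3 + 4·8 + 19)/6 = 54/6 = 9
te_Integration tests = (8 + 4·12 + 16)/6 = 72/6 = 12
te_Code review = (1 + 4·2 + 3)/6 = 12/6 = 2
te_Security audit = (8 + 4·12 + 22)/6 = 78/6 = 13
te_Staging deploy = (5 + 4·8 + 11)/6 = 48/6 = 8
te_Load testing = (3 + 4·6 + 15)/6 = 42/6 = 7

Forward pass:
ES_API spec = 0; EF_API spec = 11
ES_Backend dev = 11; EF_Backend dev = 11+7 = 18
ES_Frontend dev = 11; EF_Frontend dev = 11+7 = 18
ES_Database migration = 11; EF_Database migration = 11+9 = 20
ES_Unit tests = 11; EF_Unit tests = 11+9 = 20
ES_Integration tests = 11; EF_Integration tests = 11+12 = 23
ES_Code review = 11; EF_Code review = 11+2 = 13
ES_Security audit = max(EF_Frontend dev=18, EF_Database migration=20) = 20; EF_Security audit = 20+13 = 33
ES_Staging deploy = 20; EF_Staging deploy = 20+8 = 28
ES_Load testing = max(EF_Backend dev=18, EF_Unit tests=20, EF_Integration tests=23, EF_Code review=13, EF_Security audit=33, EF_Staging deploy=28) = 33; EF_Load testing = 33+7 = 40
Expected project duration μ = 40 hours. Critical path: API spec → Database migration → Security audit → Load testing.

Backward pass:
LF_Load testing = 40; LS_Load testing = 40−7 = 33
LF_Staging deploy = LS_Load testing = 33; LS_Staging deploy = 33−8 = 25
LF_Security audit = LS_Load testing = 33; LS_Security audit = 33−13 = 20
LF_Code review = LS_Load testing = 33; LS_Code review = 33−2 = 31
LF_Integration tests = LS_Load testing = 33; LS_Integration tests = 33−12 = 21
LF_Unit tests = min(LS_Staging deploy=25, LS_Load testing=33) = 25; LS_Unit tests = 25−9 = 16
LF_Database migration = LS_Security audit = 20; LS_Database migration = 20−9 = 11
LF_Frontend dev = LS_Security audit = 20; LS_Frontend dev = 20−7 = 13
LF_Backend dev = LS_Load testing = 33; LS_Backend dev = 33−7 = 26
LF_API spec = min(LS_Backend dev=26, LS_Frontend dev=13, LS_Database migration=11, LS_Unit tests=16, LS_Integration tests=21, LS_Code review=31) = 11; LS_API spec = 11−11 = 0
Slack_Frontend dev = LS_Frontend dev − ES_Frontend dev = 13 − 11 = 2

2 hours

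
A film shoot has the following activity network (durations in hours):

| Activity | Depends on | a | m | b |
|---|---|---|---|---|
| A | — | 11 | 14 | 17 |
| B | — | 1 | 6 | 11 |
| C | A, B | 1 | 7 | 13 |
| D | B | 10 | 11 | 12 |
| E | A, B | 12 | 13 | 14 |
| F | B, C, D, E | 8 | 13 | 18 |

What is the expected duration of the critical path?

40 hours

te_A = (11 + 4·14 + 17)/6 = 84/6 = 14
te_B = (1 + 4·6 + 11)/6 = 36/6 = 6
te_C = (1 + 4·7 + 13)/6 = 42/6 = 7
te_D = (10 + 4·11 + 12)/6 = 66/6 = 11
te_E = (12 + 4·13 + 14)/6 = 78/6 = 13
te_F = (8 + 4·13 + 18)/6 = 78/6 = 13

Forward pass:
ES_A = 0; EF_A = 14
ES_B = 0; EF_B = 6
ES_C = max(EF_A=14, EF_B=6) = 14; EF_C = 14+7 = 21
ES_D = 6; EF_D = 6+11 = 17
ES_E = max(EF_A=14, EF_B=6) = 14; EF_E = 14+13 = 27
ES_F = max(EF_B=6, EF_C=21, EF_D=17, EF_E=27) = 27; EF_F = 27+13 = 40
Expected project duration μ = 40 hours. Critical path: A → E → F.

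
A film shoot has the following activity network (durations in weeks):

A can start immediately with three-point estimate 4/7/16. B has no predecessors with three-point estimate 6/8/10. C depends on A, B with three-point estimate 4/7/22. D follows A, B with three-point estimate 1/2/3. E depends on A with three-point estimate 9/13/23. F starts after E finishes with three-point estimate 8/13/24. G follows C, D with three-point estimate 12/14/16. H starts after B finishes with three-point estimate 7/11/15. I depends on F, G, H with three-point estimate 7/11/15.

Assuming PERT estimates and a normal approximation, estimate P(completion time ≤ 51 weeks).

te_A = (4 + 4·7 + 16)/6 = 48/6 = 8; σ²_A = ((16−4)/6)² = 4.000
te_B = (6 + 4·8 + 10)/6 = 48/6 = 8; σ²_B = ((10−6)/6)² = 0.444
te_C = (4 + 4·7 + 22)/6 = 54/6 = 9; σ²_C = ((22−4)/6)² = 9.000
te_D = (1 + 4·2 + 3)/6 = 12/6 = 2; σ²_D = ((3−1)/6)² = 0.111
te_E = (9 + 4·13 + 23)/6 = 84/6 = 14; σ²_E = ((23−9)/6)² = 5.444
te_F = (8 + 4·13 + 24)/6 = 84/6 = 14; σ²_F = ((24−8)/6)² = 7.111
te_G = (12 + 4·14 + 16)/6 = 84/6 = 14; σ²_G = ((16−12)/6)² = 0.444
te_H = (7 + 4·11 + 15)/6 = 66/6 = 11; σ²_H = ((15−7)/6)² = 1.778
te_I = (7 + 4·11 + 15)/6 = 66/6 = 11; σ²_I = ((15−7)/6)² = 1.778

Forward pass:
ES_A = 0; EF_A = 8
ES_B = 0; EF_B = 8
ES_C = max(EF_A=8, EF_B=8) = 8; EF_C = 8+9 = 17
ES_D = max(EF_A=8, EF_B=8) = 8; EF_D = 8+2 = 10
ES_E = 8; EF_E = 8+14 = 22
ES_F = 22; EF_F = 22+14 = 36
ES_G = max(EF_C=17, EF_D=10) = 17; EF_G = 17+14 = 31
ES_H = 8; EF_H = 8+11 = 19
ES_I = max(EF_F=36, EF_G=31, EF_H=19) = 36; EF_I = 36+11 = 47
Expected project duration μ = 47 weeks. Critical path: A → E → F → I.

Variance along critical path = 4.000 + 5.444 + 7.111 + 1.778 = 18.333; σ = √18.333 = 4.282 weeks.
Z = (51 − 47) / 4.282 = 0.934
P(T ≤ 51) = Φ(0.934) ≈ 0.825

0.825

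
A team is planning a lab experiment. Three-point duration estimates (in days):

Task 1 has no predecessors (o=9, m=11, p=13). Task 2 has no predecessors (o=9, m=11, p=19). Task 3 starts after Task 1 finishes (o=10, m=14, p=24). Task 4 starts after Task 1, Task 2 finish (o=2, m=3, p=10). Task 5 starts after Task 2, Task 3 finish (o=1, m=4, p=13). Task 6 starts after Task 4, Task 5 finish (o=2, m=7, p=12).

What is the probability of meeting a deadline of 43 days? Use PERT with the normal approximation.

te_Task 1 = (9 + 4·11 + 13)/6 = 66/6 = 11; σ²_Task 1 = ((13−9)/6)² = 0.444
te_Task 2 = (9 + 4·11 + 19)/6 = 72/6 = 12; σ²_Task 2 = ((19−9)/6)² = 2.778
te_Task 3 = (10 + 4·14 + 24)/6 = 90/6 = 15; σ²_Task 3 = ((24−10)/6)² = 5.444
te_Task 4 = (2 + 4·3 + 10)/6 = 24/6 = 4; σ²_Task 4 = ((10−2)/6)² = 1.778
te_Task 5 = (1 + 4·4 + 13)/6 = 30/6 = 5; σ²_Task 5 = ((13−1)/6)² = 4.000
te_Task 6 = (2 + 4·7 + 12)/6 = 42/6 = 7; σ²_Task 6 = ((12−2)/6)² = 2.778

Forward pass:
ES_Task 1 = 0; EF_Task 1 = 11
ES_Task 2 = 0; EF_Task 2 = 12
ES_Task 3 = 11; EF_Task 3 = 11+15 = 26
ES_Task 4 = max(EF_Task 1=11, EF_Task 2=12) = 12; EF_Task 4 = 12+4 = 16
ES_Task 5 = max(EF_Task 2=12, EF_Task 3=26) = 26; EF_Task 5 = 26+5 = 31
ES_Task 6 = max(EF_Task 4=16, EF_Task 5=31) = 31; EF_Task 6 = 31+7 = 38
Expected project duration μ = 38 days. Critical path: Task 1 → Task 3 → Task 5 → Task 6.

Variance along critical path = 0.444 + 5.444 + 4.000 + 2.778 = 12.667; σ = √12.667 = 3.559 days.
Z = (43 − 38) / 3.559 = 1.405
P(T ≤ 43) = Φ(1.405) ≈ 0.920

0.920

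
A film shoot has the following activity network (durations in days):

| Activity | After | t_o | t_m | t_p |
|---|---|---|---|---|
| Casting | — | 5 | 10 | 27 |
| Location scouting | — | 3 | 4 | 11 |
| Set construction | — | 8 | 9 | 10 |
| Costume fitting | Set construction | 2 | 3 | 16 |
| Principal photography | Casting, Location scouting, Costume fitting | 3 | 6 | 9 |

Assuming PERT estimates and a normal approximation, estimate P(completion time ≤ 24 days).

te_Casting = (5 + 4·10 + 27)/6 = 72/6 = 12; σ²_Casting = ((27−5)/6)² = 13.444
te_Location scouting = (3 + 4·4 + 11)/6 = 30/6 = 5; σ²_Location scouting = ((11−3)/6)² = 1.778
te_Set construction = (8 + 4·9 + 10)/6 = 54/6 = 9; σ²_Set construction = ((10−8)/6)² = 0.111
te_Costume fitting = (2 + 4·3 + 16)/6 = 30/6 = 5; σ²_Costume fitting = ((16−2)/6)² = 5.444
te_Principal photography = (3 + 4·6 + 9)/6 = 36/6 = 6; σ²_Principal photography = ((9−3)/6)² = 1.000

Forward pass:
ES_Casting = 0; EF_Casting = 12
ES_Location scouting = 0; EF_Location scouting = 5
ES_Set construction = 0; EF_Set construction = 9
ES_Costume fitting = 9; EF_Costume fitting = 9+5 = 14
ES_Principal photography = max(EF_Casting=12, EF_Location scouting=5, EF_Costume fitting=14) = 14; EF_Principal photography = 14+6 = 20
Expected project duration μ = 20 days. Critical path: Set construction → Costume fitting → Principal photography.

Variance along critical path = 0.111 + 5.444 + 1.000 = 6.556; σ = √6.556 = 2.560 days.
Z = (24 − 20) / 2.560 = 1.562
P(T ≤ 24) = Φ(1.562) ≈ 0.941

0.941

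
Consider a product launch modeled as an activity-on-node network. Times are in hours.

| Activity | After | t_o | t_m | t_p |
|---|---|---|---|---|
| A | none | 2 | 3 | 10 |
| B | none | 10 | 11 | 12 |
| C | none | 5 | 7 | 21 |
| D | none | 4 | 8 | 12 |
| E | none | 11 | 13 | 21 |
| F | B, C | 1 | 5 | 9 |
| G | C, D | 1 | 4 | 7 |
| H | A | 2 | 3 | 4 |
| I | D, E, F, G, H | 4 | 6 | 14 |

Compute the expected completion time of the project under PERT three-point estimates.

te_A = (2 + 4·3 + 10)/6 = 24/6 = 4
te_B = (10 + 4·11 + 12)/6 = 66/6 = 11
te_C = (5 + 4·7 + 21)/6 = 54/6 = 9
te_D = (4 + 4·8 + 12)/6 = 48/6 = 8
te_E = (11 + 4·13 + 21)/6 = 84/6 = 14
te_F = (1 + 4·5 + 9)/6 = 30/6 = 5
te_G = (1 + 4·4 + 7)/6 = 24/6 = 4
te_H = (2 + 4·3 + 4)/6 = 18/6 = 3
te_I = (4 + 4·6 + 14)/6 = 42/6 = 7

Forward pass:
ES_A = 0; EF_A = 4
ES_B = 0; EF_B = 11
ES_C = 0; EF_C = 9
ES_D = 0; EF_D = 8
ES_E = 0; EF_E = 14
ES_F = max(EF_B=11, EF_C=9) = 11; EF_F = 11+5 = 16
ES_G = max(EF_C=9, EF_D=8) = 9; EF_G = 9+4 = 13
ES_H = 4; EF_H = 4+3 = 7
ES_I = max(EF_D=8, EF_E=14, EF_F=16, EF_G=13, EF_H=7) = 16; EF_I = 16+7 = 23
Expected project duration μ = 23 hours. Critical path: B → F → I.

23 hours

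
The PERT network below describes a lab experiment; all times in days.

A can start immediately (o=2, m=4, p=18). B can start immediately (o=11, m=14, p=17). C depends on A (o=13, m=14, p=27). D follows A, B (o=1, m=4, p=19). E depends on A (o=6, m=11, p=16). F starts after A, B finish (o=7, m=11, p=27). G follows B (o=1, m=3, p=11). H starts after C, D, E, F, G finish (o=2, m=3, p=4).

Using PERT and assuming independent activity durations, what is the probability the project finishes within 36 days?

0.957

te_A = (2 + 4·4 + 18)/6 = 36/6 = 6; σ²_A = ((18−2)/6)² = 7.111
te_B = (11 + 4·14 + 17)/6 = 84/6 = 14; σ²_B = ((17−11)/6)² = 1.000
te_C = (13 + 4·14 + 27)/6 = 96/6 = 16; σ²_C = ((27−13)/6)² = 5.444
te_D = (1 + 4·4 + 19)/6 = 36/6 = 6; σ²_D = ((19−1)/6)² = 9.000
te_E = (6 + 4·11 + 16)/6 = 66/6 = 11; σ²_E = ((16−6)/6)² = 2.778
te_F = (7 + 4·11 + 27)/6 = 78/6 = 13; σ²_F = ((27−7)/6)² = 11.111
te_G = (1 + 4·3 + 11)/6 = 24/6 = 4; σ²_G = ((11−1)/6)² = 2.778
te_H = (2 + 4·3 + 4)/6 = 18/6 = 3; σ²_H = ((4−2)/6)² = 0.111

Forward pass:
ES_A = 0; EF_A = 6
ES_B = 0; EF_B = 14
ES_C = 6; EF_C = 6+16 = 22
ES_D = max(EF_A=6, EF_B=14) = 14; EF_D = 14+6 = 20
ES_E = 6; EF_E = 6+11 = 17
ES_F = max(EF_A=6, EF_B=14) = 14; EF_F = 14+13 = 27
ES_G = 14; EF_G = 14+4 = 18
ES_H = max(EF_C=22, EF_D=20, EF_E=17, EF_F=27, EF_G=18) = 27; EF_H = 27+3 = 30
Expected project duration μ = 30 days. Critical path: B → F → H.

Variance along critical path = 1.000 + 11.111 + 0.111 = 12.222; σ = √12.222 = 3.496 days.
Z = (36 − 30) / 3.496 = 1.716
P(T ≤ 36) = Φ(1.716) ≈ 0.957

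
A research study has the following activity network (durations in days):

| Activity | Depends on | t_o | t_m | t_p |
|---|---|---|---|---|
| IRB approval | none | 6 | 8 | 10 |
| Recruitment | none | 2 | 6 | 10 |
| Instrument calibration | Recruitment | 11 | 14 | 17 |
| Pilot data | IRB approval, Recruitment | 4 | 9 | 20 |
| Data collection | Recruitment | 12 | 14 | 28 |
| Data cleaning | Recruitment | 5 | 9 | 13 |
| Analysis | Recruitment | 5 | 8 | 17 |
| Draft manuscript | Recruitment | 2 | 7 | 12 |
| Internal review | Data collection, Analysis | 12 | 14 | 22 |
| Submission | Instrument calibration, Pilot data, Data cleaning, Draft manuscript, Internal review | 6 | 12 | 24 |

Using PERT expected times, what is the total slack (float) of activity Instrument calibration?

17 days

te_IRB approval = (6 + 4·8 + 10)/6 = 48/6 = 8
te_Recruitment = (2 + 4·6 + 10)/6 = 36/6 = 6
te_Instrument calibration = (11 + 4·14 + 17)/6 = 84/6 = 14
te_Pilot data = (4 + 4·9 + 20)/6 = 60/6 = 10
te_Data collection = (12 + 4·14 + 28)/6 = 96/6 = 16
te_Data cleaning = (5 + 4·9 + 13)/6 = 54/6 = 9
te_Analysis = (5 + 4·8 + 17)/6 = 54/6 = 9
te_Draft manuscript = (2 + 4·7 + 12)/6 = 42/6 = 7
te_Internal review = (12 + 4·14 + 22)/6 = 90/6 = 15
te_Submission = (6 + 4·12 + 24)/6 = 78/6 = 13

Forward pass:
ES_IRB approval = 0; EF_IRB approval = 8
ES_Recruitment = 0; EF_Recruitment = 6
ES_Instrument calibration = 6; EF_Instrument calibration = 6+14 = 20
ES_Pilot data = max(EF_IRB approval=8, EF_Recruitment=6) = 8; EF_Pilot data = 8+10 = 18
ES_Data collection = 6; EF_Data collection = 6+16 = 22
ES_Data cleaning = 6; EF_Data cleaning = 6+9 = 15
ES_Analysis = 6; EF_Analysis = 6+9 = 15
ES_Draft manuscript = 6; EF_Draft manuscript = 6+7 = 13
ES_Internal review = max(EF_Data collection=22, EF_Analysis=15) = 22; EF_Internal review = 22+15 = 37
ES_Submission = max(EF_Instrument calibration=20, EF_Pilot data=18, EF_Data cleaning=15, EF_Draft manuscript=13, EF_Internal review=37) = 37; EF_Submission = 37+13 = 50
Expected project duration μ = 50 days. Critical path: Recruitment → Data collection → Internal review → Submission.

Backward pass:
LF_Submission = 50; LS_Submission = 50−13 = 37
LF_Internal review = LS_Submission = 37; LS_Internal review = 37−15 = 22
LF_Draft manuscript = LS_Submission = 37; LS_Draft manuscript = 37−7 = 30
LF_Analysis = LS_Internal review = 22; LS_Analysis = 22−9 = 13
LF_Data cleaning = LS_Submission = 37; LS_Data cleaning = 37−9 = 28
LF_Data collection = LS_Internal review = 22; LS_Data collection = 22−16 = 6
LF_Pilot data = LS_Submission = 37; LS_Pilot data = 37−10 = 27
LF_Instrument calibration = LS_Submission = 37; LS_Instrument calibration = 37−14 = 23
LF_Recruitment = min(LS_Instrument calibration=23, LS_Pilot data=27, LS_Data collection=6, LS_Data cleaning=28, LS_Analysis=13, LS_Draft manuscript=30) = 6; LS_Recruitment = 6−6 = 0
LF_IRB approval = LS_Pilot data = 27; LS_IRB approval = 27−8 = 19
Slack_Instrument calibration = LS_Instrument calibration − ES_Instrument calibration = 23 − 6 = 17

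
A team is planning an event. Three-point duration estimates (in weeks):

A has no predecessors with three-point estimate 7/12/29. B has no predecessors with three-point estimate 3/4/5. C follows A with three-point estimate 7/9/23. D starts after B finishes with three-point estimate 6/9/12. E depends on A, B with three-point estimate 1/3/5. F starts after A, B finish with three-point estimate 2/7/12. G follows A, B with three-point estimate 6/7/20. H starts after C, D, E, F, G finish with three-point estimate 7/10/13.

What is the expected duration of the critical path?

te_A = (7 + 4·12 + 29)/6 = 84/6 = 14
te_B = (3 + 4·4 + 5)/6 = 24/6 = 4
te_C = (7 + 4·9 + 23)/6 = 66/6 = 11
te_D = (6 + 4·9 + 12)/6 = 54/6 = 9
te_E = (1 + 4·3 + 5)/6 = 18/6 = 3
te_F = (2 + 4·7 + 12)/6 = 42/6 = 7
te_G = (6 + 4·7 + 20)/6 = 54/6 = 9
te_H = (7 + 4·10 + 13)/6 = 60/6 = 10

Forward pass:
ES_A = 0; EF_A = 14
ES_B = 0; EF_B = 4
ES_C = 14; EF_C = 14+11 = 25
ES_D = 4; EF_D = 4+9 = 13
ES_E = max(EF_A=14, EF_B=4) = 14; EF_E = 14+3 = 17
ES_F = max(EF_A=14, EF_B=4) = 14; EF_F = 14+7 = 21
ES_G = max(EF_A=14, EF_B=4) = 14; EF_G = 14+9 = 23
ES_H = max(EF_C=25, EF_D=13, EF_E=17, EF_F=21, EF_G=23) = 25; EF_H = 25+10 = 35
Expected project duration μ = 35 weeks. Critical path: A → C → H.

35 weeks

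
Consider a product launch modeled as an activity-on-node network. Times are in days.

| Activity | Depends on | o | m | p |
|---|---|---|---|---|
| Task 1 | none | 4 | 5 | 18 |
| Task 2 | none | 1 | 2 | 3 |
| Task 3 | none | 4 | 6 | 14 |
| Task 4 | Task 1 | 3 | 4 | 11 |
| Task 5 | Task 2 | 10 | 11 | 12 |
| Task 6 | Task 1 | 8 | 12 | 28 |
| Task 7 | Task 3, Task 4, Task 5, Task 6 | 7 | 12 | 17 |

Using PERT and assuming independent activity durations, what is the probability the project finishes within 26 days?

0.056

te_Task 1 = (4 + 4·5 + 18)/6 = 42/6 = 7; σ²_Task 1 = ((18−4)/6)² = 5.444
te_Task 2 = (1 + 4·2 + 3)/6 = 12/6 = 2; σ²_Task 2 = ((3−1)/6)² = 0.111
te_Task 3 = (4 + 4·6 + 14)/6 = 42/6 = 7; σ²_Task 3 = ((14−4)/6)² = 2.778
te_Task 4 = (3 + 4·4 + 11)/6 = 30/6 = 5; σ²_Task 4 = ((11−3)/6)² = 1.778
te_Task 5 = (10 + 4·11 + 12)/6 = 66/6 = 11; σ²_Task 5 = ((12−10)/6)² = 0.111
te_Task 6 = (8 + 4·12 + 28)/6 = 84/6 = 14; σ²_Task 6 = ((28−8)/6)² = 11.111
te_Task 7 = (7 + 4·12 + 17)/6 = 72/6 = 12; σ²_Task 7 = ((17−7)/6)² = 2.778

Forward pass:
ES_Task 1 = 0; EF_Task 1 = 7
ES_Task 2 = 0; EF_Task 2 = 2
ES_Task 3 = 0; EF_Task 3 = 7
ES_Task 4 = 7; EF_Task 4 = 7+5 = 12
ES_Task 5 = 2; EF_Task 5 = 2+11 = 13
ES_Task 6 = 7; EF_Task 6 = 7+14 = 21
ES_Task 7 = max(EF_Task 3=7, EF_Task 4=12, EF_Task 5=13, EF_Task 6=21) = 21; EF_Task 7 = 21+12 = 33
Expected project duration μ = 33 days. Critical path: Task 1 → Task 6 → Task 7.

Variance along critical path = 5.444 + 11.111 + 2.778 = 19.333; σ = √19.333 = 4.397 days.
Z = (26 − 33) / 4.397 = -1.592
P(T ≤ 26) = Φ(-1.592) ≈ 0.056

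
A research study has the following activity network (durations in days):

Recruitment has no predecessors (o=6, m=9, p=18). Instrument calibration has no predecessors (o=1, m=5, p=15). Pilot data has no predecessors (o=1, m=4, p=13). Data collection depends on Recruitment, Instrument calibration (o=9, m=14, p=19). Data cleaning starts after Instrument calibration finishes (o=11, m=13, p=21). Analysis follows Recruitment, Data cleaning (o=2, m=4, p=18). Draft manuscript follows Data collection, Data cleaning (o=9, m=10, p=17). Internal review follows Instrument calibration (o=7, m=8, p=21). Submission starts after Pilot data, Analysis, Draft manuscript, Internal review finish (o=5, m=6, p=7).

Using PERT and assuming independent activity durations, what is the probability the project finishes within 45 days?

te_Recruitment = (6 + 4·9 + 18)/6 = 60/6 = 10; σ²_Recruitment = ((18−6)/6)² = 4.000
te_Instrument calibration = (1 + 4·5 + 15)/6 = 36/6 = 6; σ²_Instrument calibration = ((15−1)/6)² = 5.444
te_Pilot data = (1 + 4·4 + 13)/6 = 30/6 = 5; σ²_Pilot data = ((13−1)/6)² = 4.000
te_Data collection = (9 + 4·14 + 19)/6 = 84/6 = 14; σ²_Data collection = ((19−9)/6)² = 2.778
te_Data cleaning = (11 + 4·13 + 21)/6 = 84/6 = 14; σ²_Data cleaning = ((21−11)/6)² = 2.778
te_Analysis = (2 + 4·4 + 18)/6 = 36/6 = 6; σ²_Analysis = ((18−2)/6)² = 7.111
te_Draft manuscript = (9 + 4·10 + 17)/6 = 66/6 = 11; σ²_Draft manuscript = ((17−9)/6)² = 1.778
te_Internal review = (7 + 4·8 + 21)/6 = 60/6 = 10; σ²_Internal review = ((21−7)/6)² = 5.444
te_Submission = (5 + 4·6 + 7)/6 = 36/6 = 6; σ²_Submission = ((7−5)/6)² = 0.111

Forward pass:
ES_Recruitment = 0; EF_Recruitment = 10
ES_Instrument calibration = 0; EF_Instrument calibration = 6
ES_Pilot data = 0; EF_Pilot data = 5
ES_Data collection = max(EF_Recruitment=10, EF_Instrument calibration=6) = 10; EF_Data collection = 10+14 = 24
ES_Data cleaning = 6; EF_Data cleaning = 6+14 = 20
ES_Analysis = max(EF_Recruitment=10, EF_Data cleaning=20) = 20; EF_Analysis = 20+6 = 26
ES_Draft manuscript = max(EF_Data collection=24, EF_Data cleaning=20) = 24; EF_Draft manuscript = 24+11 = 35
ES_Internal review = 6; EF_Internal review = 6+10 = 16
ES_Submission = max(EF_Pilot data=5, EF_Analysis=26, EF_Draft manuscript=35, EF_Internal review=16) = 35; EF_Submission = 35+6 = 41
Expected project duration μ = 41 days. Critical path: Recruitment → Data collection → Draft manuscript → Submission.

Variance along critical path = 4.000 + 2.778 + 1.778 + 0.111 = 8.667; σ = √8.667 = 2.944 days.
Z = (45 − 41) / 2.944 = 1.359
P(T ≤ 45) = Φ(1.359) ≈ 0.913

0.913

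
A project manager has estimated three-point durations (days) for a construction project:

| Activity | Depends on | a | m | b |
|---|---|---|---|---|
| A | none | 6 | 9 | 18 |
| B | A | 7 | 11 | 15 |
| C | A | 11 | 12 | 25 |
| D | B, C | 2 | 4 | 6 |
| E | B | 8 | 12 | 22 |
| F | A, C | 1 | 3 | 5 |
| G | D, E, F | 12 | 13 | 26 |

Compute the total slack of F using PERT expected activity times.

te_A = (6 + 4·9 + 18)/6 = 60/6 = 10
te_B = (7 + 4·11 + 15)/6 = 66/6 = 11
te_C = (11 + 4·12 + 25)/6 = 84/6 = 14
te_D = (2 + 4·4 + 6)/6 = 24/6 = 4
te_E = (8 + 4·12 + 22)/6 = 78/6 = 13
te_F = (1 + 4·3 + 5)/6 = 18/6 = 3
te_G = (12 + 4·13 + 26)/6 = 90/6 = 15

Forward pass:
ES_A = 0; EF_A = 10
ES_B = 10; EF_B = 10+11 = 21
ES_C = 10; EF_C = 10+14 = 24
ES_D = max(EF_B=21, EF_C=24) = 24; EF_D = 24+4 = 28
ES_E = 21; EF_E = 21+13 = 34
ES_F = max(EF_A=10, EF_C=24) = 24; EF_F = 24+3 = 27
ES_G = max(EF_D=28, EF_E=34, EF_F=27) = 34; EF_G = 34+15 = 49
Expected project duration μ = 49 days. Critical path: A → B → E → G.

Backward pass:
LF_G = 49; LS_G = 49−15 = 34
LF_F = LS_G = 34; LS_F = 34−3 = 31
LF_E = LS_G = 34; LS_E = 34−13 = 21
LF_D = LS_G = 34; LS_D = 34−4 = 30
LF_C = min(LS_D=30, LS_F=31) = 30; LS_C = 30−14 = 16
LF_B = min(LS_D=30, LS_E=21) = 21; LS_B = 21−11 = 10
LF_A = min(LS_B=10, LS_C=16, LS_F=31) = 10; LS_A = 10−10 = 0
Slack_F = LS_F − ES_F = 31 − 24 = 7

7 days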